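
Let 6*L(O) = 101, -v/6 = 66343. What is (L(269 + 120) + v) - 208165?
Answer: -3637237/6 ≈ -6.0621e+5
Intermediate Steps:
v = -398058 (v = -6*66343 = -398058)
L(O) = 101/6 (L(O) = (1/6)*101 = 101/6)
(L(269 + 120) + v) - 208165 = (101/6 - 398058) - 208165 = -2388247/6 - 208165 = -3637237/6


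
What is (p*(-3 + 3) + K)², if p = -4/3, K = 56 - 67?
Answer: 121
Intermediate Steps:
K = -11
p = -4/3 (p = -4*⅓ = -4/3 ≈ -1.3333)
(p*(-3 + 3) + K)² = (-4*(-3 + 3)/3 - 11)² = (-4/3*0 - 11)² = (0 - 11)² = (-11)² = 121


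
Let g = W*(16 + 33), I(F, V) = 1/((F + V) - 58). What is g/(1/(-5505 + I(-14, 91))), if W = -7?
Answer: 35875742/19 ≈ 1.8882e+6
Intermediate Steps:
I(F, V) = 1/(-58 + F + V)
g = -343 (g = -7*(16 + 33) = -7*49 = -343)
g/(1/(-5505 + I(-14, 91))) = -(-1888215 + 343/(-58 - 14 + 91)) = -343/(1/(-5505 + 1/19)) = -343/(1/(-104594/19)) = -343/(-19/104594) = -343*(-104594/19) = 35875742/19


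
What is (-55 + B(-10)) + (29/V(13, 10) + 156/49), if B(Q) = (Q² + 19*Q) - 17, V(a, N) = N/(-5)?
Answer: -16985/98 ≈ -173.32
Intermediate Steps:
V(a, N) = -N/5 (V(a, N) = N*(-⅕) = -N/5)
B(Q) = -17 + Q² + 19*Q
(-55 + B(-10)) + (29/V(13, 10) + 156/49) = (-55 + (-17 + (-10)² + 19*(-10))) + (29/((-⅕*10)) + 156/49) = (-55 + (-17 + 100 - 190)) + (29/(-2) + 156*(1/49)) = (-55 - 107) + (29*(-½) + 156/49) = -162 + (-29/2 + 156/49) = -162 - 1109/98 = -16985/98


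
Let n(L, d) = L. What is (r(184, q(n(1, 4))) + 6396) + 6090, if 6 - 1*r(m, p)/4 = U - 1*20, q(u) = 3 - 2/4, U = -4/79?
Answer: 994626/79 ≈ 12590.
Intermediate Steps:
U = -4/79 (U = -4*1/79 = -4/79 ≈ -0.050633)
q(u) = 5/2 (q(u) = 3 - 2*¼ = 3 - ½ = 5/2)
r(m, p) = 8232/79 (r(m, p) = 24 - 4*(-4/79 - 1*20) = 24 - 4*(-4/79 - 20) = 24 - 4*(-1584/79) = 24 + 6336/79 = 8232/79)
(r(184, q(n(1, 4))) + 6396) + 6090 = (8232/79 + 6396) + 6090 = 513516/79 + 6090 = 994626/79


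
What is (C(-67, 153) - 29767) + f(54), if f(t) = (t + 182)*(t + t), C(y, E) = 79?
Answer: -4200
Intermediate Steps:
f(t) = 2*t*(182 + t) (f(t) = (182 + t)*(2*t) = 2*t*(182 + t))
(C(-67, 153) - 29767) + f(54) = (79 - 29767) + 2*54*(182 + 54) = -29688 + 2*54*236 = -29688 + 25488 = -4200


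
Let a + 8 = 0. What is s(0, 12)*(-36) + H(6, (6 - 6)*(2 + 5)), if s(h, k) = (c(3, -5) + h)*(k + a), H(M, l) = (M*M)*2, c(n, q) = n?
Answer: -360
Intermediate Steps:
a = -8 (a = -8 + 0 = -8)
H(M, l) = 2*M² (H(M, l) = M²*2 = 2*M²)
s(h, k) = (-8 + k)*(3 + h) (s(h, k) = (3 + h)*(k - 8) = (3 + h)*(-8 + k) = (-8 + k)*(3 + h))
s(0, 12)*(-36) + H(6, (6 - 6)*(2 + 5)) = (-24 - 8*0 + 3*12 + 0*12)*(-36) + 2*6² = (-24 + 0 + 36 + 0)*(-36) + 2*36 = 12*(-36) + 72 = -432 + 72 = -360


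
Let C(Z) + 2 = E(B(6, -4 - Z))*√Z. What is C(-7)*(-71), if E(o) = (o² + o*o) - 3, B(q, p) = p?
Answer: 142 - 1065*I*√7 ≈ 142.0 - 2817.7*I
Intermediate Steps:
E(o) = -3 + 2*o² (E(o) = (o² + o²) - 3 = 2*o² - 3 = -3 + 2*o²)
C(Z) = -2 + √Z*(-3 + 2*(-4 - Z)²) (C(Z) = -2 + (-3 + 2*(-4 - Z)²)*√Z = -2 + √Z*(-3 + 2*(-4 - Z)²))
C(-7)*(-71) = (-2 + √(-7)*(-3 + 2*(4 - 7)²))*(-71) = (-2 + (I*√7)*(-3 + 2*(-3)²))*(-71) = (-2 + (I*√7)*(-3 + 2*9))*(-71) = (-2 + (I*√7)*(-3 + 18))*(-71) = (-2 + (I*√7)*15)*(-71) = (-2 + 15*I*√7)*(-71) = 142 - 1065*I*√7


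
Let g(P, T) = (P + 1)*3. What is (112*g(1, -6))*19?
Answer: 12768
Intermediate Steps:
g(P, T) = 3 + 3*P (g(P, T) = (1 + P)*3 = 3 + 3*P)
(112*g(1, -6))*19 = (112*(3 + 3*1))*19 = (112*(3 + 3))*19 = (112*6)*19 = 672*19 = 12768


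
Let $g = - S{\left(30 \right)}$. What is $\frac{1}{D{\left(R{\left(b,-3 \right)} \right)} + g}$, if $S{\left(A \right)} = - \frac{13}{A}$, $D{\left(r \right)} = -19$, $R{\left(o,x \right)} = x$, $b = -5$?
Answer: $- \frac{30}{557} \approx -0.05386$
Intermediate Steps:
$g = \frac{13}{30}$ ($g = - \frac{-13}{30} = \left(-1\right) \left(- \frac{13}{30}\right) = \frac{13}{30} \approx 0.43333$)
$\frac{1}{D{\left(R{\left(b,-3 \right)} \right)} + g} = \frac{1}{-19 + \frac{13}{30}} = \frac{1}{- \frac{557}{30}} = - \frac{30}{557}$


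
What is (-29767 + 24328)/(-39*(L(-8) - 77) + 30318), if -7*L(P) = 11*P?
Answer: -12691/76605 ≈ -0.16567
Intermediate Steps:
L(P) = -11*P/7
(-29767 + 24328)/(-39*(L(-8) - 77) + 30318) = (-29767 + 24328)/(-39*(-11/7*(-8) - 77) + 30318) = -5439/(-39*(88/7 - 77) + 30318) = -5439/(-39*(-451/7) + 30318) = -5439/(17589/7 + 30318) = -5439/229815/7 = -5439*7/229815 = -12691/76605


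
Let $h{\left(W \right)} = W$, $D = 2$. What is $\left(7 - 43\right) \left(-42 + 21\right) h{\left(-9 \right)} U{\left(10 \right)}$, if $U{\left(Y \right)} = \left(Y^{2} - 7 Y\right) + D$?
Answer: $-217728$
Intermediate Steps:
$U{\left(Y \right)} = 2 + Y^{2} - 7 Y$ ($U{\left(Y \right)} = \left(Y^{2} - 7 Y\right) + 2 = 2 + Y^{2} - 7 Y$)
$\left(7 - 43\right) \left(-42 + 21\right) h{\left(-9 \right)} U{\left(10 \right)} = \left(7 - 43\right) \left(-42 + 21\right) \left(-9\right) \left(2 + 10^{2} - 70\right) = \left(-36\right) \left(-21\right) \left(-9\right) \left(2 + 100 - 70\right) = 756 \left(-9\right) 32 = \left(-6804\right) 32 = -217728$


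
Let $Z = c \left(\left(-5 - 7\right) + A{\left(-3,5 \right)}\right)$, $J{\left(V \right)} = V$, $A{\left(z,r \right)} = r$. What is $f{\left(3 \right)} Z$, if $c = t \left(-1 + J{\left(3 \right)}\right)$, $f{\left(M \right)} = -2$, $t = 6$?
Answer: $168$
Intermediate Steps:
$c = 12$ ($c = 6 \left(-1 + 3\right) = 6 \cdot 2 = 12$)
$Z = -84$ ($Z = 12 \left(\left(-5 - 7\right) + 5\right) = 12 \left(-12 + 5\right) = 12 \left(-7\right) = -84$)
$f{\left(3 \right)} Z = \left(-2\right) \left(-84\right) = 168$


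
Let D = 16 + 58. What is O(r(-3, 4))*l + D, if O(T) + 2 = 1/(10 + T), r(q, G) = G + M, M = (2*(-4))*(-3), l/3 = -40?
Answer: 5906/19 ≈ 310.84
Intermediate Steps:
l = -120 (l = 3*(-40) = -120)
M = 24 (M = -8*(-3) = 24)
r(q, G) = 24 + G (r(q, G) = G + 24 = 24 + G)
D = 74
O(T) = -2 + 1/(10 + T)
O(r(-3, 4))*l + D = ((-19 - 2*(24 + 4))/(10 + (24 + 4)))*(-120) + 74 = ((-19 - 2*28)/(10 + 28))*(-120) + 74 = ((-19 - 56)/38)*(-120) + 74 = ((1/38)*(-75))*(-120) + 74 = -75/38*(-120) + 74 = 4500/19 + 74 = 5906/19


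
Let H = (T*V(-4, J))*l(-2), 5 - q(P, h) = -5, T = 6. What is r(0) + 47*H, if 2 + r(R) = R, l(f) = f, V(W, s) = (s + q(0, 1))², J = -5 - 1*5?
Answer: -2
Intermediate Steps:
J = -10 (J = -5 - 5 = -10)
q(P, h) = 10 (q(P, h) = 5 - 1*(-5) = 5 + 5 = 10)
V(W, s) = (10 + s)² (V(W, s) = (s + 10)² = (10 + s)²)
r(R) = -2 + R
H = 0 (H = (6*(10 - 10)²)*(-2) = (6*0²)*(-2) = (6*0)*(-2) = 0*(-2) = 0)
r(0) + 47*H = (-2 + 0) + 47*0 = -2 + 0 = -2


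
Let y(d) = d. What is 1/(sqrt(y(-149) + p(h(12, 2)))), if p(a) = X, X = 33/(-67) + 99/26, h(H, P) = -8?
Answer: -I*sqrt(1224626)/13357 ≈ -0.08285*I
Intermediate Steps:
X = 5775/1742 (X = 33*(-1/67) + 99*(1/26) = -33/67 + 99/26 = 5775/1742 ≈ 3.3152)
p(a) = 5775/1742
1/(sqrt(y(-149) + p(h(12, 2)))) = 1/(sqrt(-149 + 5775/1742)) = 1/(sqrt(-253783/1742)) = 1/(19*I*sqrt(1224626)/1742) = -I*sqrt(1224626)/13357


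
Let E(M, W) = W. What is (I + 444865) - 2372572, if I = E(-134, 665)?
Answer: -1927042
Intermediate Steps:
I = 665
(I + 444865) - 2372572 = (665 + 444865) - 2372572 = 445530 - 2372572 = -1927042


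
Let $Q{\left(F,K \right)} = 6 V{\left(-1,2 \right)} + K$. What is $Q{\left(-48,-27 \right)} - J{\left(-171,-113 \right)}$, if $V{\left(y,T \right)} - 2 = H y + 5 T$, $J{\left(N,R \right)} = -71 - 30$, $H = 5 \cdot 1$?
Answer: $116$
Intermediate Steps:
$H = 5$
$J{\left(N,R \right)} = -101$ ($J{\left(N,R \right)} = -71 - 30 = -101$)
$V{\left(y,T \right)} = 2 + 5 T + 5 y$ ($V{\left(y,T \right)} = 2 + \left(5 y + 5 T\right) = 2 + \left(5 T + 5 y\right) = 2 + 5 T + 5 y$)
$Q{\left(F,K \right)} = 42 + K$ ($Q{\left(F,K \right)} = 6 \left(2 + 5 \cdot 2 + 5 \left(-1\right)\right) + K = 6 \left(2 + 10 - 5\right) + K = 6 \cdot 7 + K = 42 + K$)
$Q{\left(-48,-27 \right)} - J{\left(-171,-113 \right)} = \left(42 - 27\right) - -101 = 15 + 101 = 116$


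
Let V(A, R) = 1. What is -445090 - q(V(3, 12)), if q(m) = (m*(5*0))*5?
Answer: -445090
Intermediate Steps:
q(m) = 0 (q(m) = (m*0)*5 = 0*5 = 0)
-445090 - q(V(3, 12)) = -445090 - 1*0 = -445090 + 0 = -445090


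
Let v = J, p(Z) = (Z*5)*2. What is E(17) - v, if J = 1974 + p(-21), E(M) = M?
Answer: -1747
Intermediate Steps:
p(Z) = 10*Z (p(Z) = (5*Z)*2 = 10*Z)
J = 1764 (J = 1974 + 10*(-21) = 1974 - 210 = 1764)
v = 1764
E(17) - v = 17 - 1*1764 = 17 - 1764 = -1747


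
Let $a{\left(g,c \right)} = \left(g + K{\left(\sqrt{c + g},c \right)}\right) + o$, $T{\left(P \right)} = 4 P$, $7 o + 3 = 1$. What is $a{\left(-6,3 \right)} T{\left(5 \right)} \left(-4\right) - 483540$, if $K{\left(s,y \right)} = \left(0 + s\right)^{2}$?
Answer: $- \frac{3379580}{7} \approx -4.828 \cdot 10^{5}$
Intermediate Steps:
$K{\left(s,y \right)} = s^{2}$
$o = - \frac{2}{7}$ ($o = - \frac{3}{7} + \frac{1}{7} \cdot 1 = - \frac{3}{7} + \frac{1}{7} = - \frac{2}{7} \approx -0.28571$)
$a{\left(g,c \right)} = - \frac{2}{7} + c + 2 g$ ($a{\left(g,c \right)} = \left(g + \left(\sqrt{c + g}\right)^{2}\right) - \frac{2}{7} = \left(g + \left(c + g\right)\right) - \frac{2}{7} = \left(c + 2 g\right) - \frac{2}{7} = - \frac{2}{7} + c + 2 g$)
$a{\left(-6,3 \right)} T{\left(5 \right)} \left(-4\right) - 483540 = \left(- \frac{2}{7} + 3 + 2 \left(-6\right)\right) 4 \cdot 5 \left(-4\right) - 483540 = \left(- \frac{2}{7} + 3 - 12\right) 20 \left(-4\right) - 483540 = \left(- \frac{65}{7}\right) 20 \left(-4\right) - 483540 = \left(- \frac{1300}{7}\right) \left(-4\right) - 483540 = \frac{5200}{7} - 483540 = - \frac{3379580}{7}$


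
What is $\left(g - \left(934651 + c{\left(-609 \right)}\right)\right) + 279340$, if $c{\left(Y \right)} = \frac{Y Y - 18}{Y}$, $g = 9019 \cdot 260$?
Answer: $\frac{343118308}{203} \approx 1.6902 \cdot 10^{6}$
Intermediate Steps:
$g = 2344940$
$c{\left(Y \right)} = \frac{-18 + Y^{2}}{Y}$ ($c{\left(Y \right)} = \frac{Y^{2} - 18}{Y} = \frac{-18 + Y^{2}}{Y}$)
$\left(g - \left(934651 + c{\left(-609 \right)}\right)\right) + 279340 = \left(2344940 - \left(934042 + \frac{6}{203}\right)\right) + 279340 = \left(2344940 - \frac{189610532}{203}\right) + 279340 = \frac{286412288}{203} + 279340 = \frac{343118308}{203}$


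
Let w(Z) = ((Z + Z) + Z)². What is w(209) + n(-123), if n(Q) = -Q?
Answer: 393252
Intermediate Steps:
w(Z) = 9*Z² (w(Z) = (2*Z + Z)² = (3*Z)² = 9*Z²)
w(209) + n(-123) = 9*209² - 1*(-123) = 9*43681 + 123 = 393129 + 123 = 393252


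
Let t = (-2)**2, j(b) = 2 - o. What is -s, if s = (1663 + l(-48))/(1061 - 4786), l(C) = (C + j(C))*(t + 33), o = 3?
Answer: -6/149 ≈ -0.040268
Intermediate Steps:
j(b) = -1 (j(b) = 2 - 1*3 = 2 - 3 = -1)
t = 4
l(C) = -37 + 37*C (l(C) = (C - 1)*(4 + 33) = (-1 + C)*37 = -37 + 37*C)
s = 6/149 (s = (1663 + (-37 + 37*(-48)))/(1061 - 4786) = (1663 + (-37 - 1776))/(-3725) = (1663 - 1813)*(-1/3725) = -150*(-1/3725) = 6/149 ≈ 0.040268)
-s = -1*6/149 = -6/149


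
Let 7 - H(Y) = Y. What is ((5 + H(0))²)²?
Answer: 20736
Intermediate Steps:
H(Y) = 7 - Y
((5 + H(0))²)² = ((5 + (7 - 1*0))²)² = ((5 + (7 + 0))²)² = ((5 + 7)²)² = (12²)² = 144² = 20736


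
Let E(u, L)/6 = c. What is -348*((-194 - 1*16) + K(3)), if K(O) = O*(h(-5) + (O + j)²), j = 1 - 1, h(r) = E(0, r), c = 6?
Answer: 26100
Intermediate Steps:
E(u, L) = 36 (E(u, L) = 6*6 = 36)
h(r) = 36
j = 0
K(O) = O*(36 + O²) (K(O) = O*(36 + (O + 0)²) = O*(36 + O²))
-348*((-194 - 1*16) + K(3)) = -348*((-194 - 1*16) + 3*(36 + 3²)) = -348*((-194 - 16) + 3*(36 + 9)) = -348*(-210 + 3*45) = -348*(-210 + 135) = -348*(-75) = 26100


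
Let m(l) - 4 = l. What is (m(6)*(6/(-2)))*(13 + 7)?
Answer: -600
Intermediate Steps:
m(l) = 4 + l
(m(6)*(6/(-2)))*(13 + 7) = ((4 + 6)*(6/(-2)))*(13 + 7) = (10*(6*(-1/2)))*20 = (10*(-3))*20 = -30*20 = -600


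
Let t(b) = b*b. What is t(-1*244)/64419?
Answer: 59536/64419 ≈ 0.92420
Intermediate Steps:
t(b) = b²
t(-1*244)/64419 = (-1*244)²/64419 = (-244)²*(1/64419) = 59536*(1/64419) = 59536/64419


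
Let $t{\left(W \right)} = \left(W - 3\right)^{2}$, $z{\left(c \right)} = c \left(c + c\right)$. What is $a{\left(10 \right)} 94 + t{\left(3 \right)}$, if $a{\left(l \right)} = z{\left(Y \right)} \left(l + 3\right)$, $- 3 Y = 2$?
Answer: $\frac{9776}{9} \approx 1086.2$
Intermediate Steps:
$Y = - \frac{2}{3}$ ($Y = \left(- \frac{1}{3}\right) 2 = - \frac{2}{3} \approx -0.66667$)
$z{\left(c \right)} = 2 c^{2}$ ($z{\left(c \right)} = c 2 c = 2 c^{2}$)
$t{\left(W \right)} = \left(-3 + W\right)^{2}$
$a{\left(l \right)} = \frac{8}{3} + \frac{8 l}{9}$ ($a{\left(l \right)} = 2 \left(- \frac{2}{3}\right)^{2} \left(l + 3\right) = 2 \cdot \frac{4}{9} \left(3 + l\right) = \frac{8 \left(3 + l\right)}{9} = \frac{8}{3} + \frac{8 l}{9}$)
$a{\left(10 \right)} 94 + t{\left(3 \right)} = \left(\frac{8}{3} + \frac{8}{9} \cdot 10\right) 94 + \left(-3 + 3\right)^{2} = \left(\frac{8}{3} + \frac{80}{9}\right) 94 + 0^{2} = \frac{104}{9} \cdot 94 + 0 = \frac{9776}{9} + 0 = \frac{9776}{9}$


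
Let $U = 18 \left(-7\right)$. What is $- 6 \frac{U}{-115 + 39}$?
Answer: $- \frac{189}{19} \approx -9.9474$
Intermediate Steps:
$U = -126$
$- 6 \frac{U}{-115 + 39} = - 6 \frac{1}{-115 + 39} \left(-126\right) = - 6 \frac{1}{-76} \left(-126\right) = - 6 \left(\left(- \frac{1}{76}\right) \left(-126\right)\right) = \left(-6\right) \frac{63}{38} = - \frac{189}{19}$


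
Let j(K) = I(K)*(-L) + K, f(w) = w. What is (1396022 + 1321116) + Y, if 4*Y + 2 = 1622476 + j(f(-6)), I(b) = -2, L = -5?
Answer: 6245505/2 ≈ 3.1228e+6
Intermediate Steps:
j(K) = -10 + K (j(K) = -(-2)*(-5) + K = -2*5 + K = -10 + K)
Y = 811229/2 (Y = -½ + (1622476 + (-10 - 6))/4 = -½ + (1622476 - 16)/4 = -½ + (¼)*1622460 = -½ + 405615 = 811229/2 ≈ 4.0561e+5)
(1396022 + 1321116) + Y = (1396022 + 1321116) + 811229/2 = 2717138 + 811229/2 = 6245505/2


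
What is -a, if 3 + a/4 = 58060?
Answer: -232228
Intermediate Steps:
a = 232228 (a = -12 + 4*58060 = -12 + 232240 = 232228)
-a = -1*232228 = -232228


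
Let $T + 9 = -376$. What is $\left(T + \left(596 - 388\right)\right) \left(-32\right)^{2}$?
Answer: $-181248$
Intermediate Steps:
$T = -385$ ($T = -9 - 376 = -385$)
$\left(T + \left(596 - 388\right)\right) \left(-32\right)^{2} = \left(-385 + \left(596 - 388\right)\right) \left(-32\right)^{2} = \left(-385 + \left(596 - 388\right)\right) 1024 = \left(-385 + 208\right) 1024 = \left(-177\right) 1024 = -181248$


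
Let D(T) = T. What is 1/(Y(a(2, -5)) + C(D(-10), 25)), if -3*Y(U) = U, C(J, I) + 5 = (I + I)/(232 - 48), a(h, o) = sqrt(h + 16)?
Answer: -40020/172297 + 8464*sqrt(2)/172297 ≈ -0.16280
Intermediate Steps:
a(h, o) = sqrt(16 + h)
C(J, I) = -5 + I/92 (C(J, I) = -5 + (I + I)/(232 - 48) = -5 + (2*I)/184 = -5 + (2*I)*(1/184) = -5 + I/92)
Y(U) = -U/3
1/(Y(a(2, -5)) + C(D(-10), 25)) = 1/(-sqrt(16 + 2)/3 + (-5 + (1/92)*25)) = 1/(-sqrt(2) + (-5 + 25/92)) = 1/(-sqrt(2) - 435/92) = 1/(-435/92 - sqrt(2))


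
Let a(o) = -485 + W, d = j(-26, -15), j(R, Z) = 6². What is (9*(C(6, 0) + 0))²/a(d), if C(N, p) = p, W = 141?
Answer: 0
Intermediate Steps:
j(R, Z) = 36
d = 36
a(o) = -344 (a(o) = -485 + 141 = -344)
(9*(C(6, 0) + 0))²/a(d) = (9*(0 + 0))²/(-344) = (9*0)²*(-1/344) = 0²*(-1/344) = 0*(-1/344) = 0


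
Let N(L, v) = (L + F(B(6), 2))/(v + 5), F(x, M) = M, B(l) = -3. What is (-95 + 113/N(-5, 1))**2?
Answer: 103041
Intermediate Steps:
N(L, v) = (2 + L)/(5 + v) (N(L, v) = (L + 2)/(v + 5) = (2 + L)/(5 + v))
(-95 + 113/N(-5, 1))**2 = (-95 + 113/(((2 - 5)/(5 + 1))))**2 = (-95 + 113/((-3/6)))**2 = (-95 + 113/(((1/6)*(-3))))**2 = (-95 + 113/(-1/2))**2 = (-95 + 113*(-2))**2 = (-95 - 226)**2 = (-321)**2 = 103041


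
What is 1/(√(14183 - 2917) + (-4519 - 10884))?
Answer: -15403/237241143 - √11266/237241143 ≈ -6.5373e-5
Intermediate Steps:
1/(√(14183 - 2917) + (-4519 - 10884)) = 1/(√11266 - 15403) = 1/(-15403 + √11266)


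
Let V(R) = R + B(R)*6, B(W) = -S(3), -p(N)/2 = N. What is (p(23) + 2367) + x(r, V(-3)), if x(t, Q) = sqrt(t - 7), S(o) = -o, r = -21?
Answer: 2321 + 2*I*sqrt(7) ≈ 2321.0 + 5.2915*I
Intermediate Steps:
p(N) = -2*N
B(W) = 3 (B(W) = -(-1)*3 = -1*(-3) = 3)
V(R) = 18 + R (V(R) = R + 3*6 = R + 18 = 18 + R)
x(t, Q) = sqrt(-7 + t)
(p(23) + 2367) + x(r, V(-3)) = (-2*23 + 2367) + sqrt(-7 - 21) = (-46 + 2367) + sqrt(-28) = 2321 + 2*I*sqrt(7)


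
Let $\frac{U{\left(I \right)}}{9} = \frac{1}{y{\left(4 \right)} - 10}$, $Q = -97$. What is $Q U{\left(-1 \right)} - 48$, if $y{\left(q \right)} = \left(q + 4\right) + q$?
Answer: $- \frac{969}{2} \approx -484.5$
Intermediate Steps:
$y{\left(q \right)} = 4 + 2 q$ ($y{\left(q \right)} = \left(4 + q\right) + q = 4 + 2 q$)
$U{\left(I \right)} = \frac{9}{2}$ ($U{\left(I \right)} = \frac{9}{\left(4 + 2 \cdot 4\right) - 10} = \frac{9}{\left(4 + 8\right) - 10} = \frac{9}{12 - 10} = \frac{9}{2}$)
$Q U{\left(-1 \right)} - 48 = \left(-97\right) \frac{9}{2} - 48 = - \frac{873}{2} - 48 = - \frac{969}{2}$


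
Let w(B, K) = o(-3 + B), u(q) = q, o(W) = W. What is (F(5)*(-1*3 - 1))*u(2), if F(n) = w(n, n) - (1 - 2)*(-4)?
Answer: 16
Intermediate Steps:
w(B, K) = -3 + B
F(n) = -7 + n (F(n) = (-3 + n) - (1 - 2)*(-4) = (-3 + n) - (-1)*(-4) = (-3 + n) - 1*4 = (-3 + n) - 4 = -7 + n)
(F(5)*(-1*3 - 1))*u(2) = ((-7 + 5)*(-1*3 - 1))*2 = -2*(-3 - 1)*2 = -2*(-4)*2 = 8*2 = 16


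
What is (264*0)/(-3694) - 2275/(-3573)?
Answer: 2275/3573 ≈ 0.63672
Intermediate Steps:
(264*0)/(-3694) - 2275/(-3573) = 0*(-1/3694) - 2275*(-1/3573) = 0 + 2275/3573 = 2275/3573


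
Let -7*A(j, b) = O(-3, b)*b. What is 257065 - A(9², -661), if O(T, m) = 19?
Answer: 1786896/7 ≈ 2.5527e+5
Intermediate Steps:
A(j, b) = -19*b/7
257065 - A(9², -661) = 257065 - (-19)*(-661)/7 = 257065 - 1*12559/7 = 257065 - 12559/7 = 1786896/7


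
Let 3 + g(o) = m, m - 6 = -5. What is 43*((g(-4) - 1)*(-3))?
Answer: 387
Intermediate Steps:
m = 1 (m = 6 - 5 = 1)
g(o) = -2 (g(o) = -3 + 1 = -2)
43*((g(-4) - 1)*(-3)) = 43*((-2 - 1)*(-3)) = 43*(-3*(-3)) = 43*9 = 387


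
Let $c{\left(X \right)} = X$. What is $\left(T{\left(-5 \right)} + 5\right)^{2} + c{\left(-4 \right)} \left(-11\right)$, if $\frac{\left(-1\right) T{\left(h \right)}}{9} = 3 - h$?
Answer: $4533$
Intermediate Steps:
$T{\left(h \right)} = -27 + 9 h$ ($T{\left(h \right)} = - 9 \left(3 - h\right) = -27 + 9 h$)
$\left(T{\left(-5 \right)} + 5\right)^{2} + c{\left(-4 \right)} \left(-11\right) = \left(\left(-27 + 9 \left(-5\right)\right) + 5\right)^{2} - -44 = \left(\left(-27 - 45\right) + 5\right)^{2} + 44 = \left(-72 + 5\right)^{2} + 44 = \left(-67\right)^{2} + 44 = 4489 + 44 = 4533$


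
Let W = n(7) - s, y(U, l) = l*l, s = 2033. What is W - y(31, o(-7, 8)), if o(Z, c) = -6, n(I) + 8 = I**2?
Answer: -2028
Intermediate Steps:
n(I) = -8 + I**2
y(U, l) = l**2
W = -1992 (W = (-8 + 7**2) - 1*2033 = (-8 + 49) - 2033 = 41 - 2033 = -1992)
W - y(31, o(-7, 8)) = -1992 - 1*(-6)**2 = -1992 - 1*36 = -1992 - 36 = -2028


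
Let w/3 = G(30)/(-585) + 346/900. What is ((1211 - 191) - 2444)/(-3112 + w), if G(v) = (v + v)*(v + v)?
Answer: 2776800/6102151 ≈ 0.45505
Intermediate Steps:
G(v) = 4*v**2 (G(v) = (2*v)*(2*v) = 4*v**2)
w = -33751/1950 (w = 3*((4*30**2)/(-585) + 346/900) = 3*((4*900)*(-1/585) + 346*(1/900)) = 3*(3600*(-1/585) + 173/450) = 3*(-80/13 + 173/450) = 3*(-33751/5850) = -33751/1950 ≈ -17.308)
((1211 - 191) - 2444)/(-3112 + w) = ((1211 - 191) - 2444)/(-3112 - 33751/1950) = (1020 - 2444)/(-6102151/1950) = -1424*(-1950/6102151) = 2776800/6102151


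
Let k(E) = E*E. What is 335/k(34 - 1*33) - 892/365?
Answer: 121383/365 ≈ 332.56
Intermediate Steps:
k(E) = E²
335/k(34 - 1*33) - 892/365 = 335/((34 - 1*33)²) - 892/365 = 335/((34 - 33)²) - 892*1/365 = 335/(1²) - 892/365 = 335/1 - 892/365 = 335*1 - 892/365 = 335 - 892/365 = 121383/365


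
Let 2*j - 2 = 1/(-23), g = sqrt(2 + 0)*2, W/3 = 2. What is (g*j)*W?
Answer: 270*sqrt(2)/23 ≈ 16.602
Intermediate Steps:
W = 6 (W = 3*2 = 6)
g = 2*sqrt(2) (g = sqrt(2)*2 = 2*sqrt(2) ≈ 2.8284)
j = 45/46 (j = 1 + (1/2)/(-23) = 1 + (1/2)*(-1/23) = 1 - 1/46 = 45/46 ≈ 0.97826)
(g*j)*W = ((2*sqrt(2))*(45/46))*6 = (45*sqrt(2)/23)*6 = 270*sqrt(2)/23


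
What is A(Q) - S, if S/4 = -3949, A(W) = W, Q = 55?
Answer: 15851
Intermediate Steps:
S = -15796 (S = 4*(-3949) = -15796)
A(Q) - S = 55 - 1*(-15796) = 55 + 15796 = 15851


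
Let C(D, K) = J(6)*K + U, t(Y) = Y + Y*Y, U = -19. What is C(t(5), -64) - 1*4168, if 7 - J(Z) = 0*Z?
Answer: -4635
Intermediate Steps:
J(Z) = 7 (J(Z) = 7 - 0*Z = 7 - 1*0 = 7 + 0 = 7)
t(Y) = Y + Y**2
C(D, K) = -19 + 7*K (C(D, K) = 7*K - 19 = -19 + 7*K)
C(t(5), -64) - 1*4168 = (-19 + 7*(-64)) - 1*4168 = (-19 - 448) - 4168 = -467 - 4168 = -4635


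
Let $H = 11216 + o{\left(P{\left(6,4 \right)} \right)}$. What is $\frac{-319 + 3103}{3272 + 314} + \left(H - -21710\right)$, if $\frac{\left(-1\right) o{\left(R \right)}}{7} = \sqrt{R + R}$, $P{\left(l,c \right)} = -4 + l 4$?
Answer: $\frac{59037710}{1793} - 14 \sqrt{10} \approx 32883.0$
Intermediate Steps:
$P{\left(l,c \right)} = -4 + 4 l$
$o{\left(R \right)} = - 7 \sqrt{2} \sqrt{R}$ ($o{\left(R \right)} = - 7 \sqrt{R + R} = - 7 \sqrt{2 R} = - 7 \sqrt{2} \sqrt{R}$)
$H = 11216 - 14 \sqrt{10}$ ($H = 11216 - 7 \sqrt{2} \sqrt{-4 + 4 \cdot 6} = 11216 - 7 \sqrt{2} \sqrt{-4 + 24} = 11216 - 7 \sqrt{2} \sqrt{20} = 11216 - 7 \sqrt{2} \cdot 2 \sqrt{5} = 11216 - 14 \sqrt{10} \approx 11172.0$)
$\frac{-319 + 3103}{3272 + 314} + \left(H - -21710\right) = \frac{-319 + 3103}{3272 + 314} + \left(\left(11216 - 14 \sqrt{10}\right) - -21710\right) = \frac{2784}{3586} + \left(\left(11216 - 14 \sqrt{10}\right) + 21710\right) = 2784 \cdot \frac{1}{3586} + \left(32926 - 14 \sqrt{10}\right) = \frac{1392}{1793} + \left(32926 - 14 \sqrt{10}\right) = \frac{59037710}{1793} - 14 \sqrt{10}$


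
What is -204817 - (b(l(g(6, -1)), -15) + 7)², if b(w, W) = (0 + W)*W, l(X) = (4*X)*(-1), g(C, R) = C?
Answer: -258641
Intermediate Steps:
l(X) = -4*X
b(w, W) = W² (b(w, W) = W*W = W²)
-204817 - (b(l(g(6, -1)), -15) + 7)² = -204817 - ((-15)² + 7)² = -204817 - (225 + 7)² = -204817 - 1*232² = -204817 - 1*53824 = -204817 - 53824 = -258641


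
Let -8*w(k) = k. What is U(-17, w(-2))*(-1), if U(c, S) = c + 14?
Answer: 3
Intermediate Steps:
w(k) = -k/8
U(c, S) = 14 + c
U(-17, w(-2))*(-1) = (14 - 17)*(-1) = -3*(-1) = 3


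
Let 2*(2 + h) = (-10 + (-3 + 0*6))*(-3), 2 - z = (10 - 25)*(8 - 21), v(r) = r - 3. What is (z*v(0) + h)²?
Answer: 1423249/4 ≈ 3.5581e+5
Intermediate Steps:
v(r) = -3 + r
z = -193 (z = 2 - (10 - 25)*(8 - 21) = 2 - (-15)*(-13) = 2 - 1*195 = 2 - 195 = -193)
h = 35/2 (h = -2 + ((-10 + (-3 + 0*6))*(-3))/2 = -2 + ((-10 + (-3 + 0))*(-3))/2 = -2 + ((-10 - 3)*(-3))/2 = -2 + (-13*(-3))/2 = -2 + (½)*39 = -2 + 39/2 = 35/2 ≈ 17.500)
(z*v(0) + h)² = (-193*(-3 + 0) + 35/2)² = (-193*(-3) + 35/2)² = (579 + 35/2)² = (1193/2)² = 1423249/4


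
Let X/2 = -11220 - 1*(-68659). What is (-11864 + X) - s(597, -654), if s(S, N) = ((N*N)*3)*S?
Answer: -765936342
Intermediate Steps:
s(S, N) = 3*S*N² (s(S, N) = (N²*3)*S = (3*N²)*S = 3*S*N²)
X = 114878 (X = 2*(-11220 - 1*(-68659)) = 2*(-11220 + 68659) = 2*57439 = 114878)
(-11864 + X) - s(597, -654) = (-11864 + 114878) - 3*597*(-654)² = 103014 - 3*597*427716 = 103014 - 1*766039356 = 103014 - 766039356 = -765936342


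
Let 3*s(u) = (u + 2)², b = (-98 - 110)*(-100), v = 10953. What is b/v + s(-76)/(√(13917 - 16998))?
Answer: 20800/10953 - 5476*I*√3081/9243 ≈ 1.899 - 32.885*I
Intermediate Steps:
b = 20800 (b = -208*(-100) = 20800)
s(u) = (2 + u)²/3 (s(u) = (u + 2)²/3 = (2 + u)²/3)
b/v + s(-76)/(√(13917 - 16998)) = 20800/10953 + ((2 - 76)²/3)/(√(13917 - 16998)) = 20800*(1/10953) + ((⅓)*(-74)²)/(√(-3081)) = 20800/10953 + ((⅓)*5476)/((I*√3081)) = 20800/10953 + 5476*(-I*√3081/3081)/3 = 20800/10953 - 5476*I*√3081/9243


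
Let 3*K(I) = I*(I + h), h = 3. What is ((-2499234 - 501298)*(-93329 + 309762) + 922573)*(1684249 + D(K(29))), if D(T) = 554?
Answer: -1094133340930057749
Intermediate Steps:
K(I) = I*(3 + I)/3 (K(I) = (I*(I + 3))/3 = (I*(3 + I))/3 = I*(3 + I)/3)
((-2499234 - 501298)*(-93329 + 309762) + 922573)*(1684249 + D(K(29))) = ((-2499234 - 501298)*(-93329 + 309762) + 922573)*(1684249 + 554) = (-3000532*216433 + 922573)*1684803 = (-649414142356 + 922573)*1684803 = -649413219783*1684803 = -1094133340930057749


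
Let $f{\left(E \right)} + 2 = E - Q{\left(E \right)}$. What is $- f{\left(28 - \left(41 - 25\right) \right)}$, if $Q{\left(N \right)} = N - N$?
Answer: $-10$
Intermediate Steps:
$Q{\left(N \right)} = 0$
$f{\left(E \right)} = -2 + E$ ($f{\left(E \right)} = -2 + \left(E - 0\right) = -2 + \left(E + 0\right) = -2 + E$)
$- f{\left(28 - \left(41 - 25\right) \right)} = - (-2 + \left(28 - \left(41 - 25\right)\right)) = - (-2 + \left(28 - 16\right)) = - (-2 + 12) = \left(-1\right) 10 = -10$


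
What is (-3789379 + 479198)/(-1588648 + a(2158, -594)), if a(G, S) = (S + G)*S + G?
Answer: 472883/359358 ≈ 1.3159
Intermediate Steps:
a(G, S) = G + S*(G + S) (a(G, S) = (G + S)*S + G = S*(G + S) + G = G + S*(G + S))
(-3789379 + 479198)/(-1588648 + a(2158, -594)) = (-3789379 + 479198)/(-1588648 + (2158 + (-594)² + 2158*(-594))) = -3310181/(-1588648 + (2158 + 352836 - 1281852)) = -3310181/(-1588648 - 926858) = -3310181/(-2515506) = -3310181*(-1/2515506) = 472883/359358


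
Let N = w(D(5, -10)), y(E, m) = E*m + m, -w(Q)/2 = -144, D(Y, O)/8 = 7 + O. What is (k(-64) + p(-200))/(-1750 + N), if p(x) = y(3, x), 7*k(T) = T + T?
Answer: 2864/5117 ≈ 0.55970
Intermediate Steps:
D(Y, O) = 56 + 8*O (D(Y, O) = 8*(7 + O) = 56 + 8*O)
w(Q) = 288 (w(Q) = -2*(-144) = 288)
k(T) = 2*T/7 (k(T) = (T + T)/7 = (2*T)/7 = 2*T/7)
y(E, m) = m + E*m
p(x) = 4*x (p(x) = x*(1 + 3) = x*4 = 4*x)
N = 288
(k(-64) + p(-200))/(-1750 + N) = ((2/7)*(-64) + 4*(-200))/(-1750 + 288) = (-128/7 - 800)/(-1462) = -5728/7*(-1/1462) = 2864/5117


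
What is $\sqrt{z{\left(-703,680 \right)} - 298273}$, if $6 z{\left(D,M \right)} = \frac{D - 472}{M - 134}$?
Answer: $\frac{i \sqrt{88920060593}}{546} \approx 546.14 i$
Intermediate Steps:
$z{\left(D,M \right)} = \frac{-472 + D}{6 \left(-134 + M\right)}$ ($z{\left(D,M \right)} = \frac{\left(D - 472\right) \frac{1}{M - 134}}{6} = \frac{\left(-472 + D\right) \frac{1}{-134 + M}}{6} = \frac{\frac{1}{-134 + M} \left(-472 + D\right)}{6} = \frac{-472 + D}{6 \left(-134 + M\right)}$)
$\sqrt{z{\left(-703,680 \right)} - 298273} = \sqrt{\frac{-472 - 703}{6 \left(-134 + 680\right)} - 298273} = \sqrt{\frac{1}{6} \cdot \frac{1}{546} \left(-1175\right) - 298273} = \sqrt{- \frac{1175}{3276} - 298273} = \sqrt{- \frac{977143523}{3276}} = \frac{i \sqrt{88920060593}}{546}$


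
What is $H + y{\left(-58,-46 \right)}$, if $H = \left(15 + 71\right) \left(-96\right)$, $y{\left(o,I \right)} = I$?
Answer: $-8302$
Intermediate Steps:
$H = -8256$ ($H = 86 \left(-96\right) = -8256$)
$H + y{\left(-58,-46 \right)} = -8256 - 46 = -8302$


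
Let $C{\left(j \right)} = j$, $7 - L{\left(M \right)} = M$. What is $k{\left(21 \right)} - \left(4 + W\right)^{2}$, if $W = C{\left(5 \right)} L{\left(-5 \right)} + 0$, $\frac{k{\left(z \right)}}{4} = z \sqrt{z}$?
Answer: $-4096 + 84 \sqrt{21} \approx -3711.1$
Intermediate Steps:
$L{\left(M \right)} = 7 - M$
$k{\left(z \right)} = 4 z^{\frac{3}{2}}$ ($k{\left(z \right)} = 4 z \sqrt{z} = 4 z^{\frac{3}{2}}$)
$W = 60$ ($W = 5 \left(7 - -5\right) + 0 = 5 \left(7 + 5\right) + 0 = 5 \cdot 12 + 0 = 60 + 0 = 60$)
$k{\left(21 \right)} - \left(4 + W\right)^{2} = 4 \cdot 21^{\frac{3}{2}} - \left(4 + 60\right)^{2} = 4 \cdot 21 \sqrt{21} - 64^{2} = 84 \sqrt{21} - 4096 = -4096 + 84 \sqrt{21}$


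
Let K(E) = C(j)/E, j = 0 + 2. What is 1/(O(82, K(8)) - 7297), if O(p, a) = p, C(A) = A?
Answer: -1/7215 ≈ -0.00013860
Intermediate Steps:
j = 2
K(E) = 2/E
1/(O(82, K(8)) - 7297) = 1/(82 - 7297) = 1/(-7215) = -1/7215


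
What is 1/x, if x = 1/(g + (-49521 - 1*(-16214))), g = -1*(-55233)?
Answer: 21926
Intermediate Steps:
g = 55233
x = 1/21926 (x = 1/(55233 + (-49521 - 1*(-16214))) = 1/(55233 + (-49521 + 16214)) = 1/(55233 - 33307) = 1/21926 ≈ 4.5608e-5)
1/x = 1/(1/21926) = 21926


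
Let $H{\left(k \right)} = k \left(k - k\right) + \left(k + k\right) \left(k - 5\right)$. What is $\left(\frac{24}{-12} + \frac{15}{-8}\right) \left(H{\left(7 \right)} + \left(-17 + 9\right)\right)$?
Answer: $- \frac{155}{2} \approx -77.5$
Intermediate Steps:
$H{\left(k \right)} = 2 k \left(-5 + k\right)$ ($H{\left(k \right)} = k 0 + 2 k \left(-5 + k\right) = 0 + 2 k \left(-5 + k\right) = 2 k \left(-5 + k\right)$)
$\left(\frac{24}{-12} + \frac{15}{-8}\right) \left(H{\left(7 \right)} + \left(-17 + 9\right)\right) = \left(\frac{24}{-12} + \frac{15}{-8}\right) \left(2 \cdot 7 \left(-5 + 7\right) + \left(-17 + 9\right)\right) = \left(24 \left(- \frac{1}{12}\right) + 15 \left(- \frac{1}{8}\right)\right) \left(2 \cdot 7 \cdot 2 - 8\right) = \left(-2 - \frac{15}{8}\right) \left(28 - 8\right) = \left(- \frac{31}{8}\right) 20 = - \frac{155}{2}$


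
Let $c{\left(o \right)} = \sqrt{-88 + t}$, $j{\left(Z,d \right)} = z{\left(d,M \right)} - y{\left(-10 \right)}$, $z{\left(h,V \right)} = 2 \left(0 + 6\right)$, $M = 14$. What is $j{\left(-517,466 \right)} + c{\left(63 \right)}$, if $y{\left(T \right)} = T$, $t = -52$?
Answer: $22 + 2 i \sqrt{35} \approx 22.0 + 11.832 i$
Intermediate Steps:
$z{\left(h,V \right)} = 12$ ($z{\left(h,V \right)} = 2 \cdot 6 = 12$)
$j{\left(Z,d \right)} = 22$ ($j{\left(Z,d \right)} = 12 - -10 = 12 + 10 = 22$)
$c{\left(o \right)} = 2 i \sqrt{35}$ ($c{\left(o \right)} = \sqrt{-88 - 52} = \sqrt{-140} = 2 i \sqrt{35}$)
$j{\left(-517,466 \right)} + c{\left(63 \right)} = 22 + 2 i \sqrt{35}$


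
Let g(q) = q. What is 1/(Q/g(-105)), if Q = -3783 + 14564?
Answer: -105/10781 ≈ -0.0097394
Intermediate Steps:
Q = 10781
1/(Q/g(-105)) = 1/(10781/(-105)) = 1/(10781*(-1/105)) = 1/(-10781/105) = -105/10781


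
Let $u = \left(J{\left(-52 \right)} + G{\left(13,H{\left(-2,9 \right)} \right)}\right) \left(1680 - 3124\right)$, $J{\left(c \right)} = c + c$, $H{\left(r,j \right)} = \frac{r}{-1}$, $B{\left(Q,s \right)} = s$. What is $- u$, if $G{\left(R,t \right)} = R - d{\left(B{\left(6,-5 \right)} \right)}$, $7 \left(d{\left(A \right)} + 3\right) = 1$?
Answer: $- \frac{890948}{7} \approx -1.2728 \cdot 10^{5}$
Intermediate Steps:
$d{\left(A \right)} = - \frac{20}{7}$ ($d{\left(A \right)} = -3 + \frac{1}{7} \cdot 1 = -3 + \frac{1}{7} = - \frac{20}{7}$)
$H{\left(r,j \right)} = - r$ ($H{\left(r,j \right)} = r \left(-1\right) = - r$)
$G{\left(R,t \right)} = \frac{20}{7} + R$ ($G{\left(R,t \right)} = R - - \frac{20}{7} = R + \frac{20}{7} = \frac{20}{7} + R$)
$J{\left(c \right)} = 2 c$
$u = \frac{890948}{7}$ ($u = \left(2 \left(-52\right) + \left(\frac{20}{7} + 13\right)\right) \left(1680 - 3124\right) = \left(-104 + \frac{111}{7}\right) \left(-1444\right) = \left(- \frac{617}{7}\right) \left(-1444\right) = \frac{890948}{7} \approx 1.2728 \cdot 10^{5}$)
$- u = \left(-1\right) \frac{890948}{7} = - \frac{890948}{7}$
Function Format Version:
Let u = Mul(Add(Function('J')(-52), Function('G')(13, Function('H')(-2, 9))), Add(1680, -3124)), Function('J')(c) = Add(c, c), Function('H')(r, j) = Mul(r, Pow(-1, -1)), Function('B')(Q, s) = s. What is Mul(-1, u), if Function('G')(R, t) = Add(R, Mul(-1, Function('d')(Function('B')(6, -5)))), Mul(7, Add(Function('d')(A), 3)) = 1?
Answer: Rational(-890948, 7) ≈ -1.2728e+5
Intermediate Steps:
Function('d')(A) = Rational(-20, 7) (Function('d')(A) = Add(-3, Mul(Rational(1, 7), 1)) = Add(-3, Rational(1, 7)) = Rational(-20, 7))
Function('H')(r, j) = Mul(-1, r) (Function('H')(r, j) = Mul(r, -1) = Mul(-1, r))
Function('G')(R, t) = Add(Rational(20, 7), R) (Function('G')(R, t) = Add(R, Mul(-1, Rational(-20, 7))) = Add(R, Rational(20, 7)) = Add(Rational(20, 7), R))
Function('J')(c) = Mul(2, c)
u = Rational(890948, 7) (u = Mul(Add(Mul(2, -52), Add(Rational(20, 7), 13)), Add(1680, -3124)) = Mul(Add(-104, Rational(111, 7)), -1444) = Mul(Rational(-617, 7), -1444) = Rational(890948, 7) ≈ 1.2728e+5)
Mul(-1, u) = Mul(-1, Rational(890948, 7)) = Rational(-890948, 7)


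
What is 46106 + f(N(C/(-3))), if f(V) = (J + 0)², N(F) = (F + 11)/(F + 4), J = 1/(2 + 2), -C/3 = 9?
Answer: 737697/16 ≈ 46106.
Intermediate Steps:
C = -27 (C = -3*9 = -27)
J = ¼ (J = 1/4 = ¼ ≈ 0.25000)
N(F) = (11 + F)/(4 + F)
f(V) = 1/16 (f(V) = (¼ + 0)² = (¼)² = 1/16)
46106 + f(N(C/(-3))) = 46106 + 1/16 = 737697/16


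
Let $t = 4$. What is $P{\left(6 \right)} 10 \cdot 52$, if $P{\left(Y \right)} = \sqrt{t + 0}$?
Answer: $1040$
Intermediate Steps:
$P{\left(Y \right)} = 2$ ($P{\left(Y \right)} = \sqrt{4 + 0} = \sqrt{4} = 2$)
$P{\left(6 \right)} 10 \cdot 52 = 2 \cdot 10 \cdot 52 = 2 \cdot 520 = 1040$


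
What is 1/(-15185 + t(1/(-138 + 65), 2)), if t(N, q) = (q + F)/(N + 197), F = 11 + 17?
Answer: -1438/21835811 ≈ -6.5855e-5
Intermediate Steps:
F = 28
t(N, q) = (28 + q)/(197 + N) (t(N, q) = (q + 28)/(N + 197) = (28 + q)/(197 + N))
1/(-15185 + t(1/(-138 + 65), 2)) = 1/(-15185 + (28 + 2)/(197 + 1/(-138 + 65))) = 1/(-15185 + 30/(197 + 1/(-73))) = 1/(-15185 + 30/(197 - 1/73)) = 1/(-15185 + 30/(14380/73)) = 1/(-15185 + (73/14380)*30) = 1/(-15185 + 219/1438) = 1/(-21835811/1438) = -1438/21835811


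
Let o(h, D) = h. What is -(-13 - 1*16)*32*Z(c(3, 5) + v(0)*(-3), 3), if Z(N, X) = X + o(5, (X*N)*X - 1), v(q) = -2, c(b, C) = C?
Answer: 7424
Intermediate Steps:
Z(N, X) = 5 + X (Z(N, X) = X + 5 = 5 + X)
-(-13 - 1*16)*32*Z(c(3, 5) + v(0)*(-3), 3) = -(-13 - 1*16)*32*(5 + 3) = -(-13 - 16)*32*8 = -(-29*32)*8 = -(-928)*8 = -1*(-7424) = 7424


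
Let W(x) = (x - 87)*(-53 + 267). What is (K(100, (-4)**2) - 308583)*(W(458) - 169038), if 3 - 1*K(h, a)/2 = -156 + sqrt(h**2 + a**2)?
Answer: 27634107660 + 717152*sqrt(641) ≈ 2.7652e+10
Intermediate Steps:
K(h, a) = 318 - 2*sqrt(a**2 + h**2) (K(h, a) = 6 - 2*(-156 + sqrt(h**2 + a**2)) = 6 - 2*(-156 + sqrt(a**2 + h**2)) = 6 + (312 - 2*sqrt(a**2 + h**2)) = 318 - 2*sqrt(a**2 + h**2))
W(x) = -18618 + 214*x (W(x) = (-87 + x)*214 = -18618 + 214*x)
(K(100, (-4)**2) - 308583)*(W(458) - 169038) = ((318 - 2*sqrt(((-4)**2)**2 + 100**2)) - 308583)*((-18618 + 214*458) - 169038) = ((318 - 2*sqrt(16**2 + 10000)) - 308583)*((-18618 + 98012) - 169038) = ((318 - 2*sqrt(256 + 10000)) - 308583)*(79394 - 169038) = ((318 - 8*sqrt(641)) - 308583)*(-89644) = (-308265 - 8*sqrt(641))*(-89644) = 27634107660 + 717152*sqrt(641)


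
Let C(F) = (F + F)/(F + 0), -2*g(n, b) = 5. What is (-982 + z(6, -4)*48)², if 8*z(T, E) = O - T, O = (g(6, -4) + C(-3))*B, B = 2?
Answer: 1048576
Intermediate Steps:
g(n, b) = -5/2 (g(n, b) = -½*5 = -5/2)
C(F) = 2 (C(F) = (2*F)/F = 2)
O = -1 (O = (-5/2 + 2)*2 = -½*2 = -1)
z(T, E) = -⅛ - T/8 (z(T, E) = (-1 - T)/8 = -⅛ - T/8)
(-982 + z(6, -4)*48)² = (-982 + (-⅛ - ⅛*6)*48)² = (-982 + (-⅛ - ¾)*48)² = (-982 - 7/8*48)² = (-982 - 42)² = (-1024)² = 1048576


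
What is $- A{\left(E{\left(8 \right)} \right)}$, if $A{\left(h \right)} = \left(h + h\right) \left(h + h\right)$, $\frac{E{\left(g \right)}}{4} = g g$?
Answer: $-262144$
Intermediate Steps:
$E{\left(g \right)} = 4 g^{2}$ ($E{\left(g \right)} = 4 g g = 4 g^{2}$)
$A{\left(h \right)} = 4 h^{2}$ ($A{\left(h \right)} = 2 h 2 h = 4 h^{2}$)
$- A{\left(E{\left(8 \right)} \right)} = - 4 \left(4 \cdot 8^{2}\right)^{2} = - 4 \left(4 \cdot 64\right)^{2} = - 4 \cdot 256^{2} = - 4 \cdot 65536 = \left(-1\right) 262144 = -262144$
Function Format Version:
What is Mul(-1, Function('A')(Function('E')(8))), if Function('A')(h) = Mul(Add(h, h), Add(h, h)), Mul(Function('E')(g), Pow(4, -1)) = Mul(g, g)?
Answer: -262144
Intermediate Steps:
Function('E')(g) = Mul(4, Pow(g, 2)) (Function('E')(g) = Mul(4, Mul(g, g)) = Mul(4, Pow(g, 2)))
Function('A')(h) = Mul(4, Pow(h, 2)) (Function('A')(h) = Mul(Mul(2, h), Mul(2, h)) = Mul(4, Pow(h, 2)))
Mul(-1, Function('A')(Function('E')(8))) = Mul(-1, Mul(4, Pow(Mul(4, Pow(8, 2)), 2))) = Mul(-1, Mul(4, Pow(Mul(4, 64), 2))) = Mul(-1, Mul(4, Pow(256, 2))) = Mul(-1, Mul(4, 65536)) = Mul(-1, 262144) = -262144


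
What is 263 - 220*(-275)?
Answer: 60763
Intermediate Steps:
263 - 220*(-275) = 263 + 60500 = 60763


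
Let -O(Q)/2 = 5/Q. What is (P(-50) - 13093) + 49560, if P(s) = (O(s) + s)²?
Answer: 973676/25 ≈ 38947.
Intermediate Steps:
O(Q) = -10/Q
P(s) = (s - 10/s)² (P(s) = (-10/s + s)² = (s - 10/s)²)
(P(-50) - 13093) + 49560 = ((-10 + (-50)²)²/(-50)² - 13093) + 49560 = ((-10 + 2500)²/2500 - 13093) + 49560 = ((1/2500)*2490² - 13093) + 49560 = ((1/2500)*6200100 - 13093) + 49560 = (62001/25 - 13093) + 49560 = -265324/25 + 49560 = 973676/25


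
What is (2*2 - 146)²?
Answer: 20164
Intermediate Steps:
(2*2 - 146)² = (4 - 146)² = (-142)² = 20164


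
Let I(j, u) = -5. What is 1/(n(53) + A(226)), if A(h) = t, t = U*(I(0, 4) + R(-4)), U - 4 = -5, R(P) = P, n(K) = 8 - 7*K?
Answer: -1/354 ≈ -0.0028249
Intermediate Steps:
U = -1 (U = 4 - 5 = -1)
t = 9 (t = -(-5 - 4) = -1*(-9) = 9)
A(h) = 9
1/(n(53) + A(226)) = 1/((8 - 7*53) + 9) = 1/((8 - 371) + 9) = 1/(-363 + 9) = 1/(-354) = -1/354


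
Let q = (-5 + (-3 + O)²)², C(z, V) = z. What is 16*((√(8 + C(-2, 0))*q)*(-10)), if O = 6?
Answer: -2560*√6 ≈ -6270.7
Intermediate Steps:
q = 16 (q = (-5 + (-3 + 6)²)² = (-5 + 3²)² = (-5 + 9)² = 4² = 16)
16*((√(8 + C(-2, 0))*q)*(-10)) = 16*((√(8 - 2)*16)*(-10)) = 16*((√6*16)*(-10)) = 16*((16*√6)*(-10)) = 16*(-160*√6) = -2560*√6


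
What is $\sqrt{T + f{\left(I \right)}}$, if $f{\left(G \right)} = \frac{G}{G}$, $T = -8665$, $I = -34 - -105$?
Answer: $38 i \sqrt{6} \approx 93.081 i$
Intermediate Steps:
$I = 71$ ($I = -34 + 105 = 71$)
$f{\left(G \right)} = 1$
$\sqrt{T + f{\left(I \right)}} = \sqrt{-8665 + 1} = \sqrt{-8664} = 38 i \sqrt{6}$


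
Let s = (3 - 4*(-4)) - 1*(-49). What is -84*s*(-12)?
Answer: 68544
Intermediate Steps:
s = 68 (s = (3 + 16) + 49 = 19 + 49 = 68)
-84*s*(-12) = -84*68*(-12) = -5712*(-12) = 68544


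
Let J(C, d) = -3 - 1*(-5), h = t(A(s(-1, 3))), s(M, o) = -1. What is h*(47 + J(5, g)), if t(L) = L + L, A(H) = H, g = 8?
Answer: -98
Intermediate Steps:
t(L) = 2*L
h = -2 (h = 2*(-1) = -2)
J(C, d) = 2 (J(C, d) = -3 + 5 = 2)
h*(47 + J(5, g)) = -2*(47 + 2) = -2*49 = -98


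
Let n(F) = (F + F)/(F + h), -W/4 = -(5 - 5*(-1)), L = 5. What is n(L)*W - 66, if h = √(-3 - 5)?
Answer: -178/33 - 800*I*√2/33 ≈ -5.3939 - 34.284*I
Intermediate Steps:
h = 2*I*√2 (h = √(-8) = 2*I*√2 ≈ 2.8284*I)
W = 40 (W = -(-4)*(5 - 5*(-1)) = -(-4)*(5 + 5) = -(-4)*10 = -4*(-10) = 40)
n(F) = 2*F/(F + 2*I*√2) (n(F) = (F + F)/(F + 2*I*√2) = (2*F)/(F + 2*I*√2) = 2*F/(F + 2*I*√2))
n(L)*W - 66 = (2*5/(5 + 2*I*√2))*40 - 66 = (10/(5 + 2*I*√2))*40 - 66 = 400/(5 + 2*I*√2) - 66 = -66 + 400/(5 + 2*I*√2)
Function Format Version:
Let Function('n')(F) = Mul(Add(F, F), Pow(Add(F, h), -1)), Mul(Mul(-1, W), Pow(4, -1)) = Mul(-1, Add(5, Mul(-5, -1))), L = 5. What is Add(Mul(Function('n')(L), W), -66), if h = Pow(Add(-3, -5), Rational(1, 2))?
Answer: Add(Rational(-178, 33), Mul(Rational(-800, 33), I, Pow(2, Rational(1, 2)))) ≈ Add(-5.3939, Mul(-34.284, I))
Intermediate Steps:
h = Mul(2, I, Pow(2, Rational(1, 2))) (h = Pow(-8, Rational(1, 2)) = Mul(2, I, Pow(2, Rational(1, 2))) ≈ Mul(2.8284, I))
W = 40 (W = Mul(-4, Mul(-1, Add(5, Mul(-5, -1)))) = Mul(-4, Mul(-1, Add(5, 5))) = Mul(-4, Mul(-1, 10)) = Mul(-4, -10) = 40)
Function('n')(F) = Mul(2, F, Pow(Add(F, Mul(2, I, Pow(2, Rational(1, 2)))), -1)) (Function('n')(F) = Mul(Add(F, F), Pow(Add(F, Mul(2, I, Pow(2, Rational(1, 2)))), -1)) = Mul(Mul(2, F), Pow(Add(F, Mul(2, I, Pow(2, Rational(1, 2)))), -1)) = Mul(2, F, Pow(Add(F, Mul(2, I, Pow(2, Rational(1, 2)))), -1)))
Add(Mul(Function('n')(L), W), -66) = Add(Mul(Mul(2, 5, Pow(Add(5, Mul(2, I, Pow(2, Rational(1, 2)))), -1)), 40), -66) = Add(Mul(Mul(10, Pow(Add(5, Mul(2, I, Pow(2, Rational(1, 2)))), -1)), 40), -66) = Add(Mul(400, Pow(Add(5, Mul(2, I, Pow(2, Rational(1, 2)))), -1)), -66) = Add(-66, Mul(400, Pow(Add(5, Mul(2, I, Pow(2, Rational(1, 2)))), -1)))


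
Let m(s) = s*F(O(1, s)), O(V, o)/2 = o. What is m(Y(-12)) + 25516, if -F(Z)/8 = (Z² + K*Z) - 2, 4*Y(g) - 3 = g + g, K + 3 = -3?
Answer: 65417/2 ≈ 32709.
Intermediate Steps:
K = -6 (K = -3 - 3 = -6)
Y(g) = ¾ + g/2 (Y(g) = ¾ + (g + g)/4 = ¾ + (2*g)/4 = ¾ + g/2)
O(V, o) = 2*o
F(Z) = 16 - 8*Z² + 48*Z (F(Z) = -8*((Z² - 6*Z) - 2) = -8*(-2 + Z² - 6*Z) = 16 - 8*Z² + 48*Z)
m(s) = s*(16 - 32*s² + 96*s) (m(s) = s*(16 - 8*4*s² + 48*(2*s)) = s*(16 - 32*s² + 96*s))
m(Y(-12)) + 25516 = 16*(¾ + (½)*(-12))*(1 - 2*(¾ + (½)*(-12))² + 6*(¾ + (½)*(-12))) + 25516 = 16*(¾ - 6)*(1 - 2*(¾ - 6)² + 6*(¾ - 6)) + 25516 = 16*(-21/4)*(1 - 2*(-21/4)² + 6*(-21/4)) + 25516 = 16*(-21/4)*(1 - 2*441/16 - 63/2) + 25516 = 16*(-21/4)*(1 - 441/8 - 63/2) + 25516 = 16*(-21/4)*(-685/8) + 25516 = 14385/2 + 25516 = 65417/2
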